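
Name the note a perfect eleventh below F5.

Counting four letter names plus an octave down from F lands on C.
A perfect eleventh spans 17 semitones, so from F5 the target pitch is C4.

C4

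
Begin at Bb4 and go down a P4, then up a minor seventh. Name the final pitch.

Eb5

Down a perfect fourth from Bb4: F4 (5 semitones down).
F4 up a minor seventh → Eb5 (10 semitones).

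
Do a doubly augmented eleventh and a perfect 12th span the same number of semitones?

Yes

A doubly augmented eleventh spans 19 semitones, and a perfect twelfth also spans 19 semitones — they're enharmonic.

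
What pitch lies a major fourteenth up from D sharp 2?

C double-sharp 4

Seven letters up from D (plus an octave) reaches C.
Moving 23 semitones up from D#2 (the size of a major fourteenth) reaches C##4.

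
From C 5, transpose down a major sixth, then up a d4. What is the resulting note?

A major sixth down from C5 is Eb4.
Eb4 up a diminished fourth → Abb4 (4 semitones).

A double-flat 4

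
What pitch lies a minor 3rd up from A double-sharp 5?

Counting three letter names up from A lands on C.
A minor third is 3 semitones; 3 semitones up from A##5 gives C##6.

C double-sharp 6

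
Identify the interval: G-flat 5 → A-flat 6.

major ninth

G to A spans two letter names (G-A), plus an octave: a ninth.
The major ninth spans 14 semitones, and Gb5 to Ab6 is exactly 14 semitones — so this is a major ninth.
(Equivalently, a compound major second: a major second plus an octave.)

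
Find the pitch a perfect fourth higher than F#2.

The fourth takes the letter from F up to B.
A perfect fourth spans 5 semitones, so from F#2 the target pitch is B2.

B2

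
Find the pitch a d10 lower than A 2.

Three letters down from A (plus an octave) reaches F.
Moving 14 semitones down from A2 (the size of a diminished tenth) reaches F##1.

F double-sharp 1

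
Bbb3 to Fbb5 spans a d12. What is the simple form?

Subtracting seven from the interval number removes an octave: 12 − 7 = 5.
That makes a diminished twelfth a compound diminished fifth — an octave plus a diminished fifth.

diminished fifth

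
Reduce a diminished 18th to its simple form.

diminished 4th

Subtracting seven from the interval number removes an octave: 18 − 14 = 4.
That makes a diminished eighteenth a compound diminished fourth — 2 octaves plus a diminished fourth.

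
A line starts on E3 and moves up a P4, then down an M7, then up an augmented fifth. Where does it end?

F#3

E3 up a perfect fourth → A3 (5 semitones).
A major seventh down from A3 is Bb2.
Bb2 up an augmented fifth → F#3 (8 semitones).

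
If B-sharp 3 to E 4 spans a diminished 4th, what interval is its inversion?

augmented fifth

Interval numbers invert to sum to nine: 4 + 5 = 9, so a fourth inverts to a fifth.
And diminished becomes augmented under inversion, so we get an augmented fifth.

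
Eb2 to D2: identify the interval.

Descending from Eb2 to D2 is the same interval as ascending D2 to Eb2.
D to E spans two letter names (D-E): a second.
At 1 semitone, D2→Eb2 falls one short of a major second: minor.

minor 2nd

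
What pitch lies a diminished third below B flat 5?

The third takes the letter from B down to G.
A diminished third is 2 semitones; 2 semitones down from Bb5 gives G#5.

G sharp 5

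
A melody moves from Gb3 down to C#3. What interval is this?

dd5

Descending from Gb3 to C#3 is the same interval as ascending C#3 to Gb3.
C to G spans five letter names (C-D-E-F-G), so the interval is some kind of fifth.
The perfect fifth is 7 semitones; here we have 5, two semitones narrower: doubly diminished.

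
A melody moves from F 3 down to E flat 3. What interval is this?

M2

Descending from F3 to Eb3 is the same interval as ascending Eb3 to F3.
E to F spans two letter names (E-F): a second.
Eb3 to F3 is 2 semitones, matching the major second exactly, so the quality is major.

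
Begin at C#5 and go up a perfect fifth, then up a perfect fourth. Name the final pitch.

C#6

C#5 up a perfect fifth → G#5 (7 semitones).
A perfect fourth up from G#5 is C#6.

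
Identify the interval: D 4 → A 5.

perfect twelfth

D to A spans five letter names (D-E-F-G-A), plus an octave: a twelfth.
D4 to A5 is 19 semitones, matching the perfect twelfth exactly, so the quality is perfect.
(Equivalently, a compound perfect fifth: a perfect fifth plus an octave.)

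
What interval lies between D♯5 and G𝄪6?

augmented eleventh

D to G spans four letter names (D-E-F-G), plus an octave, so the interval is some kind of eleventh.
D#5 to G##6 spans 18 semitones — one semitone wider than the perfect eleventh (17) — giving an augmented eleventh.
(Equivalently, a compound augmented fourth: an augmented fourth plus an octave.)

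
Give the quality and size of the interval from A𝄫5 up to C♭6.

major third

A to C spans three letter names (A-B-C) — that makes it a third of some quality.
The major third spans 4 semitones, and Abb5 to Cb6 is exactly 4 semitones — so this is a major third.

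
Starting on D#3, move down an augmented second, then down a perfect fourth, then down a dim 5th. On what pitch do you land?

C#2

An augmented second down from D#3 is C3.
C3 down a perfect fourth → G2 (5 semitones).
A diminished fifth down from G2 is C#2.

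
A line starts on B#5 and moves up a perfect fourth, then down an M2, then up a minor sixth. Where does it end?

A perfect fourth up from B#5 is E#6.
E#6 down a major second → D#6 (2 semitones).
D#6 up a minor sixth → B6 (8 semitones).

B6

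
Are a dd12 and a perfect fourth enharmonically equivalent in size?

17 semitones (doubly diminished twelfth) vs 5 semitones (perfect fourth): not equal.

No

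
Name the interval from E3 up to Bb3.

diminished 5th

E to B spans five letter names (E-F-G-A-B), so the interval is some kind of fifth.
E3 to Bb3 spans 6 semitones — one semitone narrower than the perfect fifth (7) — giving a diminished fifth.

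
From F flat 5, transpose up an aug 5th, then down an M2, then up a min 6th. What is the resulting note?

G flat 6

Up an augmented fifth from Fb5: C6 (8 semitones up).
C6 down a major second → Bb5 (2 semitones).
Up a minor sixth from Bb5: Gb6 (8 semitones up).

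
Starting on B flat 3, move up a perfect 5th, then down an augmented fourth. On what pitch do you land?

C flat 4

Bb3 up a perfect fifth → F4 (7 semitones).
An augmented fourth down from F4 is Cb4.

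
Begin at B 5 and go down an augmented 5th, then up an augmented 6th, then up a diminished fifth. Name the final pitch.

G 6

B5 down an augmented fifth → Eb5 (8 semitones).
An augmented sixth up from Eb5 is C#6.
C#6 up a diminished fifth → G6 (6 semitones).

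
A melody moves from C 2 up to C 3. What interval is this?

perfect octave

C to C is the same letter name, plus an octave — that makes it an octave of some quality.
C2 to C3 is 12 semitones, matching the perfect octave exactly, so the quality is perfect.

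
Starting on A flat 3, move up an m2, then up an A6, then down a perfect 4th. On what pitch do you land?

D 4

Ab3 up a minor second → Bbb3 (1 semitone).
Up an augmented sixth from Bbb3: G4 (10 semitones up).
G4 down a perfect fourth → D4 (5 semitones).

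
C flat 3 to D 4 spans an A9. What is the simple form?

Subtracting seven from the interval number removes an octave: 9 − 7 = 2.
That makes an augmented ninth a compound augmented second — an octave plus an augmented second.

augmented second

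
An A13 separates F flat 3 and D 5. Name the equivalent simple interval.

Each octave removed subtracts seven from the number: 13 − 7 = 6.
That makes an augmented thirteenth a compound augmented sixth — an octave plus an augmented sixth.

augmented sixth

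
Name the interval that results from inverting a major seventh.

minor 2nd

Inverted interval numbers add to nine, so a seventh pairs with a second (7 + 2 = 9).
Quality inverts too: major becomes minor. That makes the inversion a minor second.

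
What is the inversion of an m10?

M6

First reduce the compound minor tenth to its simple form, a minor third.
Inverted interval numbers add to nine, so a third pairs with a sixth (3 + 6 = 9).
The quality also flips — minor becomes major — giving a major sixth.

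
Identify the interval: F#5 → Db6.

diminished 6th

F to D spans six letter names (F-G-A-B-C-D): a sixth.
F#5 to Db6 spans 7 semitones — two semitones narrower than the major sixth (9) — giving a diminished sixth.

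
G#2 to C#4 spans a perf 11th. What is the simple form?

Each octave removed subtracts seven from the number: 11 − 7 = 4.
Quality carries through unchanged, so the simple form is a perfect fourth.

perfect fourth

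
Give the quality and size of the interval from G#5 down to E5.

Descending from G#5 to E5 is the same interval as ascending E5 to G#5.
E to G spans three letter names (E-F-G) — that makes it a third of some quality.
Counting semitones, E5→G#5 is 4, which is the major third.

major third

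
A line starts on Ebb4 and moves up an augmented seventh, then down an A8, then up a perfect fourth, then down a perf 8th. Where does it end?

Gb3

Up an augmented seventh from Ebb4: D5 (12 semitones up).
D5 down an augmented octave → Db4 (13 semitones).
A perfect fourth up from Db4 is Gb4.
Down a perfect octave from Gb4: Gb3 (12 semitones down).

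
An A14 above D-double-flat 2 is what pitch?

C 4

Counting seven letter names plus an octave up from D lands on C.
Moving 24 semitones up from Dbb2 (the size of an augmented fourteenth) reaches C4.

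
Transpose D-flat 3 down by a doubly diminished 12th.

Five letters down from D (plus an octave) reaches G.
A doubly diminished twelfth is 17 semitones; 17 semitones down from Db3 gives G#1.

G-sharp 1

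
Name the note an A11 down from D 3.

A-flat 1

The eleventh's letter: D down four letter names plus an octave → A.
An augmented eleventh spans 18 semitones, so from D3 the target pitch is Ab1.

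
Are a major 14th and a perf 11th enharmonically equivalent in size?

No

A major fourteenth spans 23 semitones; a perfect eleventh spans 17 semitones. They differ by 6.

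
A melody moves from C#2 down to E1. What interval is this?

major sixth

Descending from C#2 to E1 is the same interval as ascending E1 to C#2.
E to C spans six letter names (E-F-G-A-B-C), so the interval is some kind of sixth.
The major sixth spans 9 semitones, and E1 to C#2 is exactly 9 semitones — so this is a major sixth.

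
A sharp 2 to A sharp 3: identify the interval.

A to A is the same letter name, plus an octave — that makes it an octave of some quality.
Counting semitones, A#2→A#3 is 12, which is the perfect octave.

perfect 8th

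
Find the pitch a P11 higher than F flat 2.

Counting four letter names plus an octave up from F lands on B.
A perfect eleventh is 17 semitones; 17 semitones up from Fb2 gives Bbb3.

B double-flat 3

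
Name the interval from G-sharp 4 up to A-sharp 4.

M2

G to A spans two letter names (G-A): a second.
G#4 to A#4 is 2 semitones, matching the major second exactly, so the quality is major.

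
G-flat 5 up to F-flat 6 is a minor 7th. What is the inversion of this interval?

Interval numbers invert to sum to nine: 7 + 2 = 9, so a seventh inverts to a second.
The quality also flips — minor becomes major — giving a major second.

major 2nd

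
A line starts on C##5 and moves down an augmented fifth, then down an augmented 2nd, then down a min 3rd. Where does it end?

C4

C##5 down an augmented fifth → F#4 (8 semitones).
An augmented second down from F#4 is Eb4.
Down a minor third from Eb4: C4 (3 semitones down).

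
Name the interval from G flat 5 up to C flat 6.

P4

G to C spans four letter names (G-A-B-C): a fourth.
The perfect fourth spans 5 semitones, and Gb5 to Cb6 is exactly 5 semitones — so this is a perfect fourth.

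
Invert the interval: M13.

minor third

First reduce the compound major thirteenth to its simple form, a major sixth.
The rule of nine gives the new number: 9 − 6 = 3, so a sixth becomes a third.
Quality inverts too: major becomes minor. That makes the inversion a minor third.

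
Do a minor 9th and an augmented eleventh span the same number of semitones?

A minor ninth spans 13 semitones; an augmented eleventh spans 18 semitones. They differ by 5.

No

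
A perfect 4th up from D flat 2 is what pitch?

G flat 2

Counting four letter names up from D lands on G.
Moving 5 semitones up from Db2 (the size of a perfect fourth) reaches Gb2.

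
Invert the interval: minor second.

major seventh

Interval numbers invert to sum to nine: 2 + 7 = 9, so a second inverts to a seventh.
And minor becomes major under inversion, so we get a major seventh.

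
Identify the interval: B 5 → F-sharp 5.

P4

Descending from B5 to F#5 is the same interval as ascending F#5 to B5.
F to B spans four letter names (F-G-A-B), so the interval is some kind of fourth.
The perfect fourth spans 5 semitones, and F#5 to B5 is exactly 5 semitones — so this is a perfect fourth.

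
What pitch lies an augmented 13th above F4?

D#6

Six letters up from F (plus an octave) reaches D.
An augmented thirteenth spans 22 semitones, so from F4 the target pitch is D#6.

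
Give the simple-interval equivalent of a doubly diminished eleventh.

dd4

Each octave removed subtracts seven from the number: 11 − 7 = 4.
That makes a doubly diminished eleventh a compound doubly diminished fourth — an octave plus a doubly diminished fourth.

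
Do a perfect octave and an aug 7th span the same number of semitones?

Yes

Both span 12 semitones: a perfect octave and an augmented seventh are the same chromatic distance.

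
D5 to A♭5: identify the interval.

D to A spans five letter names (D-E-F-G-A) — that makes it a fifth of some quality.
The perfect fifth is 7 semitones; here we have 6, one semitone narrower: diminished.

diminished 5th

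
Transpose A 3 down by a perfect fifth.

D 3

The fifth takes the letter from A down to D.
Moving 7 semitones down from A3 (the size of a perfect fifth) reaches D3.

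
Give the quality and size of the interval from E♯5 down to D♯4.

major ninth

Descending from E#5 to D#4 is the same interval as ascending D#4 to E#5.
D to E spans two letter names (D-E), plus an octave — that makes it a ninth of some quality.
The major ninth spans 14 semitones, and D#4 to E#5 is exactly 14 semitones — so this is a major ninth.
(Equivalently, a compound major second: a major second plus an octave.)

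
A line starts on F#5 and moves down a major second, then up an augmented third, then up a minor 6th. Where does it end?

F#5 down a major second → E5 (2 semitones).
E5 up an augmented third → G##5 (5 semitones).
Up a minor sixth from G##5: E#6 (8 semitones up).

E#6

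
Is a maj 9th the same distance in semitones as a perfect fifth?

No

A major ninth spans 14 semitones; a perfect fifth spans 7 semitones. They differ by 7.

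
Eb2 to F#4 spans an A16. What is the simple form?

augmented second

Subtracting seven from the interval number removes an octave: 16 − 14 = 2.
That makes an augmented sixteenth a compound augmented second — 2 octaves plus an augmented second.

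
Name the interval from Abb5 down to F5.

diminished 3rd

Descending from Abb5 to F5 is the same interval as ascending F5 to Abb5.
F to A spans three letter names (F-G-A), so the interval is some kind of third.
F5 to Abb5 spans 2 semitones — two semitones narrower than the major third (4) — giving a diminished third.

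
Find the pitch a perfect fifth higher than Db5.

Ab5

Five letter names up from D: A.
Moving 7 semitones up from Db5 (the size of a perfect fifth) reaches Ab5.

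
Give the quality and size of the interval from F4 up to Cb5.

diminished 5th

F to C spans five letter names (F-G-A-B-C), so the interval is some kind of fifth.
The perfect fifth is 7 semitones; here we have 6, one semitone narrower: diminished.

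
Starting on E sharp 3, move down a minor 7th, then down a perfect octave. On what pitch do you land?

F double-sharp 1

E#3 down a minor seventh → F##2 (10 semitones).
A perfect octave down from F##2 is F##1.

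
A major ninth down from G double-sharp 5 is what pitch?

Two letters down from G (plus an octave) reaches F.
A major ninth spans 14 semitones, so from G##5 the target pitch is F##4.

F double-sharp 4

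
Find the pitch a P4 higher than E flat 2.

Four letter names up from E: A.
Moving 5 semitones up from Eb2 (the size of a perfect fourth) reaches Ab2.

A flat 2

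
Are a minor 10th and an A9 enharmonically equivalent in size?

Both span 15 semitones: a minor tenth and an augmented ninth are the same chromatic distance.

Yes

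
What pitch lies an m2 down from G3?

Counting two letter names down from G lands on F.
Moving 1 semitone down from G3 (the size of a minor second) reaches F#3.

F#3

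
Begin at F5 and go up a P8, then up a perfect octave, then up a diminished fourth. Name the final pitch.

Bbb7

A perfect octave up from F5 is F6.
A perfect octave up from F6 is F7.
F7 up a diminished fourth → Bbb7 (4 semitones).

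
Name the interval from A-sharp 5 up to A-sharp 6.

perfect octave

A to A is the same letter name, plus an octave: an octave.
A#5 to A#6 is 12 semitones, matching the perfect octave exactly, so the quality is perfect.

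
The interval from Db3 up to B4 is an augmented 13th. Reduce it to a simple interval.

Take out an octave (7 from the number): 13 − 7 = 6.
So an augmented thirteenth is an octave plus an augmented sixth. The quality is unchanged.

A6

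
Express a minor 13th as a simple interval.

m6

Take out an octave (7 from the number): 13 − 7 = 6.
Quality carries through unchanged, so the simple form is a minor sixth.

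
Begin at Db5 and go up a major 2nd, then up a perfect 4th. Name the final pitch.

Ab5

Db5 up a major second → Eb5 (2 semitones).
Up a perfect fourth from Eb5: Ab5 (5 semitones up).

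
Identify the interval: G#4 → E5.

minor 6th

G to E spans six letter names (G-A-B-C-D-E): a sixth.
A major sixth would be 9 semitones, but G#4 to E5 is 8 — one semitone narrower, making it a minor sixth.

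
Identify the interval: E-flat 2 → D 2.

minor 2nd

Descending from Eb2 to D2 is the same interval as ascending D2 to Eb2.
D to E spans two letter names (D-E) — that makes it a second of some quality.
At 1 semitone, D2→Eb2 falls one short of a major second: minor.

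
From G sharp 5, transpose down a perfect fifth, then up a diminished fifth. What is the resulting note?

Down a perfect fifth from G#5: C#5 (7 semitones down).
A diminished fifth up from C#5 is G5.

G 5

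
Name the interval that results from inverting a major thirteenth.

First reduce the compound major thirteenth to its simple form, a major sixth.
Inverted interval numbers add to nine, so a sixth pairs with a third (6 + 3 = 9).
The quality also flips — major becomes minor — giving a minor third.

minor third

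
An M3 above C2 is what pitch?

Three letter names up from C: E.
Moving 4 semitones up from C2 (the size of a major third) reaches E2.

E2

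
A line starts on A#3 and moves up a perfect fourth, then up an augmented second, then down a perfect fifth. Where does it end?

A##3

Up a perfect fourth from A#3: D#4 (5 semitones up).
Up an augmented second from D#4: E##4 (3 semitones up).
Down a perfect fifth from E##4: A##3 (7 semitones down).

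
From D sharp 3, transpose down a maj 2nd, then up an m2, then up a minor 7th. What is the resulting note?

Down a major second from D#3: C#3 (2 semitones down).
C#3 up a minor second → D3 (1 semitone).
Up a minor seventh from D3: C4 (10 semitones up).

C 4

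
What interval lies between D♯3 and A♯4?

D to A spans five letter names (D-E-F-G-A), plus an octave — that makes it a twelfth of some quality.
D#3 to A#4 is 19 semitones, matching the perfect twelfth exactly, so the quality is perfect.
(Equivalently, a compound perfect fifth: a perfect fifth plus an octave.)

perfect 12th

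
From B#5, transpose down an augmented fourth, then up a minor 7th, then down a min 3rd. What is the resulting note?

Down an augmented fourth from B#5: F#5 (6 semitones down).
F#5 up a minor seventh → E6 (10 semitones).
E6 down a minor third → C#6 (3 semitones).

C#6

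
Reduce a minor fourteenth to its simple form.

minor 7th

Take out an octave (7 from the number): 14 − 7 = 7.
Quality carries through unchanged, so the simple form is a minor seventh.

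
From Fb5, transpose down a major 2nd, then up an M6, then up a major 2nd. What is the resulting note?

A major second down from Fb5 is Ebb5.
Up a major sixth from Ebb5: Cb6 (9 semitones up).
Cb6 up a major second → Db6 (2 semitones).

Db6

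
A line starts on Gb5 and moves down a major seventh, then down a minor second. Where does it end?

Gb5 down a major seventh → Abb4 (11 semitones).
A minor second down from Abb4 is Gb4.

Gb4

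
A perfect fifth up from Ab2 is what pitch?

Eb3

The fifth takes the letter from A up to E.
Moving 7 semitones up from Ab2 (the size of a perfect fifth) reaches Eb3.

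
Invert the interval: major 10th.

First reduce the compound major tenth to its simple form, a major third.
The rule of nine gives the new number: 9 − 3 = 6, so a third becomes a sixth.
The quality also flips — major becomes minor — giving a minor sixth.

minor 6th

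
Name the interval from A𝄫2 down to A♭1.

diminished octave

Descending from Abb2 to Ab1 is the same interval as ascending Ab1 to Abb2.
A to A is the same letter name, plus an octave, so the interval is some kind of octave.
Ab1 to Abb2 spans 11 semitones — one semitone narrower than the perfect octave (12) — giving a diminished octave.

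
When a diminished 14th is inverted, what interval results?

First reduce the compound diminished fourteenth to its simple form, a diminished seventh.
The rule of nine gives the new number: 9 − 7 = 2, so a seventh becomes a second.
Quality inverts too: diminished becomes augmented. That makes the inversion an augmented second.

augmented second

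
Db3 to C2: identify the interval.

minor 9th

Descending from Db3 to C2 is the same interval as ascending C2 to Db3.
C to D spans two letter names (C-D), plus an octave — that makes it a ninth of some quality.
A major ninth would be 14 semitones, but C2 to Db3 is 13 — one semitone narrower, making it a minor ninth.
(Equivalently, a compound minor second: a minor second plus an octave.)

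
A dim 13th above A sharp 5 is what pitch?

F 7

The thirteenth's letter: A up six letter names plus an octave → F.
Moving 19 semitones up from A#5 (the size of a diminished thirteenth) reaches F7.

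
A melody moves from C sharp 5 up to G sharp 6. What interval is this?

perfect twelfth

C to G spans five letter names (C-D-E-F-G), plus an octave, so the interval is some kind of twelfth.
C#5 to G#6 is 19 semitones, matching the perfect twelfth exactly, so the quality is perfect.
(Equivalently, a compound perfect fifth: a perfect fifth plus an octave.)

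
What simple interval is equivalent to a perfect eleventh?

perfect fourth

Take out an octave (7 from the number): 11 − 7 = 4.
That makes a perfect eleventh a compound perfect fourth — an octave plus a perfect fourth.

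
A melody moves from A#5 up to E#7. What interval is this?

perfect twelfth

A to E spans five letter names (A-B-C-D-E), plus an octave: a twelfth.
The perfect twelfth spans 19 semitones, and A#5 to E#7 is exactly 19 semitones — so this is a perfect twelfth.
(Equivalently, a compound perfect fifth: a perfect fifth plus an octave.)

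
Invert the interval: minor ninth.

First reduce the compound minor ninth to its simple form, a minor second.
The rule of nine gives the new number: 9 − 2 = 7, so a second becomes a seventh.
The quality also flips — minor becomes major — giving a major seventh.

M7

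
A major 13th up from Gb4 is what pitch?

Counting six letter names plus an octave up from G lands on E.
A major thirteenth is 21 semitones; 21 semitones up from Gb4 gives Eb6.

Eb6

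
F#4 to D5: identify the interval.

minor 6th

F to D spans six letter names (F-G-A-B-C-D): a sixth.
F#4 to D5 is 8 semitones, a half step short of the major sixth (9), so this is minor.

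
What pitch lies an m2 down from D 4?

C-sharp 4

Counting two letter names down from D lands on C.
Moving 1 semitone down from D4 (the size of a minor second) reaches C#4.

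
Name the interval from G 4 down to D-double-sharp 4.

doubly diminished 4th

Descending from G4 to D##4 is the same interval as ascending D##4 to G4.
D to G spans four letter names (D-E-F-G) — that makes it a fourth of some quality.
A perfect fourth would be 5 semitones; D##4 to G4 is 3, two semitones narrower, so the interval is doubly diminished.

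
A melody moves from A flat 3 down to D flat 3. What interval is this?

perfect 5th

Descending from Ab3 to Db3 is the same interval as ascending Db3 to Ab3.
D to A spans five letter names (D-E-F-G-A): a fifth.
Counting semitones, Db3→Ab3 is 7, which is the perfect fifth.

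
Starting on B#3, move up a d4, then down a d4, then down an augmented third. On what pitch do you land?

G3

Up a diminished fourth from B#3: E4 (4 semitones up).
E4 down a diminished fourth → B#3 (4 semitones).
An augmented third down from B#3 is G3.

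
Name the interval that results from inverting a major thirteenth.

First reduce the compound major thirteenth to its simple form, a major sixth.
Interval numbers invert to sum to nine: 6 + 3 = 9, so a sixth inverts to a third.
The quality also flips — major becomes minor — giving a minor third.

minor 3rd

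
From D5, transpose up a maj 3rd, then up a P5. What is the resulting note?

C#6

D5 up a major third → F#5 (4 semitones).
Up a perfect fifth from F#5: C#6 (7 semitones up).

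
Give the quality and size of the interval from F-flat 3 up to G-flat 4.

M9

F to G spans two letter names (F-G), plus an octave — that makes it a ninth of some quality.
The major ninth spans 14 semitones, and Fb3 to Gb4 is exactly 14 semitones — so this is a major ninth.
(Equivalently, a compound major second: a major second plus an octave.)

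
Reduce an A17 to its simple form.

A3

Subtracting seven from the interval number removes an octave: 17 − 14 = 3.
Quality carries through unchanged, so the simple form is an augmented third.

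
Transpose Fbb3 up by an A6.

The sixth takes the letter from F up to D.
An augmented sixth is 10 semitones; 10 semitones up from Fbb3 gives Db4.

Db4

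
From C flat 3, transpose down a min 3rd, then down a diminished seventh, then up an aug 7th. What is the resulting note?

Down a minor third from Cb3: Ab2 (3 semitones down).
Down a diminished seventh from Ab2: B1 (9 semitones down).
An augmented seventh up from B1 is A##2.

A double-sharp 2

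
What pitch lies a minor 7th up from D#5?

The seventh takes the letter from D up to C.
A minor seventh is 10 semitones; 10 semitones up from D#5 gives C#6.

C#6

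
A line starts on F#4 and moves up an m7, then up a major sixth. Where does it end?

C#6

A minor seventh up from F#4 is E5.
E5 up a major sixth → C#6 (9 semitones).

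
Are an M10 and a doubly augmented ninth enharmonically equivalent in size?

Yes

A major tenth spans 16 semitones, and a doubly augmented ninth also spans 16 semitones — they're enharmonic.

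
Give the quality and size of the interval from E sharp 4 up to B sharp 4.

perfect 5th

E to B spans five letter names (E-F-G-A-B): a fifth.
The perfect fifth spans 7 semitones, and E#4 to B#4 is exactly 7 semitones — so this is a perfect fifth.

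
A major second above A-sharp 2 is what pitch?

B-sharp 2

The second takes the letter from A up to B.
Moving 2 semitones up from A#2 (the size of a major second) reaches B#2.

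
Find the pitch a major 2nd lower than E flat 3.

Counting two letter names down from E lands on D.
Moving 2 semitones down from Eb3 (the size of a major second) reaches Db3.

D flat 3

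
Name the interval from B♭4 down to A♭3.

Descending from Bb4 to Ab3 is the same interval as ascending Ab3 to Bb4.
A to B spans two letter names (A-B), plus an octave: a ninth.
Counting semitones, Ab3→Bb4 is 14, which is the major ninth.
(Equivalently, a compound major second: a major second plus an octave.)

major 9th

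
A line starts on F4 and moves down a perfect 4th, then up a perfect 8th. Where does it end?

C5

A perfect fourth down from F4 is C4.
C4 up a perfect octave → C5 (12 semitones).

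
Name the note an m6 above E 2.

Six letter names up from E: C.
A minor sixth is 8 semitones; 8 semitones up from E2 gives C3.

C 3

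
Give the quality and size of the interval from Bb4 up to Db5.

B to D spans three letter names (B-C-D), so the interval is some kind of third.
At 3 semitones, Bb4→Db5 falls one short of a major third: minor.

minor 3rd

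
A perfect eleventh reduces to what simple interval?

P4

Subtracting seven from the interval number removes an octave: 11 − 7 = 4.
Quality carries through unchanged, so the simple form is a perfect fourth.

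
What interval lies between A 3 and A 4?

perfect octave

A to A is the same letter name, plus an octave, so the interval is some kind of octave.
Counting semitones, A3→A4 is 12, which is the perfect octave.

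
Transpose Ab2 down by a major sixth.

Cb2

The sixth takes the letter from A down to C.
A major sixth spans 9 semitones, so from Ab2 the target pitch is Cb2.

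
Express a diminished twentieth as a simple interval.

d6

Subtracting seven from the interval number removes an octave: 20 − 14 = 6.
So a diminished twentieth is 2 octaves plus a diminished sixth. The quality is unchanged.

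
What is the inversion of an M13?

First reduce the compound major thirteenth to its simple form, a major sixth.
The rule of nine gives the new number: 9 − 6 = 3, so a sixth becomes a third.
Quality inverts too: major becomes minor. That makes the inversion a minor third.

minor 3rd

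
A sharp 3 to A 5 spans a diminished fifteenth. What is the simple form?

diminished octave

Each octave removed subtracts seven from the number: 15 − 7 = 8.
So a diminished fifteenth is an octave plus a diminished octave. The quality is unchanged.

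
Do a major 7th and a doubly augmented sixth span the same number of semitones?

A major seventh spans 11 semitones, and a doubly augmented sixth also spans 11 semitones — they're enharmonic.

Yes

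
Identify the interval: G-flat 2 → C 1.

Descending from Gb2 to C1 is the same interval as ascending C1 to Gb2.
C to G spans five letter names (C-D-E-F-G), plus an octave — that makes it a twelfth of some quality.
A perfect twelfth would be 19 semitones; C1 to Gb2 is 18, one semitone narrower, so the interval is diminished.
(Equivalently, a compound diminished fifth: a diminished fifth plus an octave.)

d12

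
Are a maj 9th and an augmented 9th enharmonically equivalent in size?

A major ninth is 14 semitones but an augmented ninth is 15 semitones — different sizes.

No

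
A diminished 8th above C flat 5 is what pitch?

An octave keeps the letter name C, an octave up from C.
A diminished octave spans 11 semitones, so from Cb5 the target pitch is Cbb6.

C double-flat 6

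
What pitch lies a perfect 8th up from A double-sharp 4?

A double-sharp 5

An octave keeps the letter name A, an octave up from A.
A perfect octave spans 12 semitones, so from A##4 the target pitch is A##5.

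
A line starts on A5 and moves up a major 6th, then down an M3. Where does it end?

D6

Up a major sixth from A5: F#6 (9 semitones up).
A major third down from F#6 is D6.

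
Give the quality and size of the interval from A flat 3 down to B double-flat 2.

Descending from Ab3 to Bbb2 is the same interval as ascending Bbb2 to Ab3.
B to A spans seven letter names (B-C-D-E-F-G-A) — that makes it a seventh of some quality.
Counting semitones, Bbb2→Ab3 is 11, which is the major seventh.

M7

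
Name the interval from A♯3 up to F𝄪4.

major sixth

A to F spans six letter names (A-B-C-D-E-F): a sixth.
Counting semitones, A#3→F##4 is 9, which is the major sixth.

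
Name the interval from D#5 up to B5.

D to B spans six letter names (D-E-F-G-A-B): a sixth.
D#5 to B5 is 8 semitones, a half step short of the major sixth (9), so this is minor.

minor sixth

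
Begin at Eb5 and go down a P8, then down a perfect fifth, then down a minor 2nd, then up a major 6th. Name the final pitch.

A perfect octave down from Eb5 is Eb4.
A perfect fifth down from Eb4 is Ab3.
Ab3 down a minor second → G3 (1 semitone).
A major sixth up from G3 is E4.

E4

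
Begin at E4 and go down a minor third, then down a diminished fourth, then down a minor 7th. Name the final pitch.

E4 down a minor third → C#4 (3 semitones).
Down a diminished fourth from C#4: G##3 (4 semitones down).
Down a minor seventh from G##3: A##2 (10 semitones down).

A##2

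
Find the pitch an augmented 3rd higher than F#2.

Three letter names up from F: A.
Moving 5 semitones up from F#2 (the size of an augmented third) reaches A##2.

A##2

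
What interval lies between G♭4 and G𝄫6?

diminished fifteenth

G to G is the same letter name, plus 2 octaves: a fifteenth.
A perfect fifteenth would be 24 semitones; Gb4 to Gbb6 is 23, one semitone narrower, so the interval is diminished.
(Equivalently, a compound diminished octave: a diminished octave plus an octave.)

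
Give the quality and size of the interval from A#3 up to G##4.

major seventh

A to G spans seven letter names (A-B-C-D-E-F-G): a seventh.
The major seventh spans 11 semitones, and A#3 to G##4 is exactly 11 semitones — so this is a major seventh.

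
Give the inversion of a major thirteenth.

First reduce the compound major thirteenth to its simple form, a major sixth.
Inverted interval numbers add to nine, so a sixth pairs with a third (6 + 3 = 9).
Quality inverts too: major becomes minor. That makes the inversion a minor third.

m3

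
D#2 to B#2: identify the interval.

M6

D to B spans six letter names (D-E-F-G-A-B): a sixth.
The major sixth spans 9 semitones, and D#2 to B#2 is exactly 9 semitones — so this is a major sixth.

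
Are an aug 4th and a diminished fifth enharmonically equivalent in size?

Yes

An augmented fourth spans 6 semitones, and a diminished fifth also spans 6 semitones — they're enharmonic.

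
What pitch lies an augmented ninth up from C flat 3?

D 4

The ninth's letter: C up two letter names plus an octave → D.
An augmented ninth is 15 semitones; 15 semitones up from Cb3 gives D4.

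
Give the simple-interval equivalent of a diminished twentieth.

diminished sixth

Each octave removed subtracts seven from the number: 20 − 14 = 6.
So a diminished twentieth is 2 octaves plus a diminished sixth. The quality is unchanged.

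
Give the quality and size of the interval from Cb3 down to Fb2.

P5

Descending from Cb3 to Fb2 is the same interval as ascending Fb2 to Cb3.
F to C spans five letter names (F-G-A-B-C): a fifth.
Counting semitones, Fb2→Cb3 is 7, which is the perfect fifth.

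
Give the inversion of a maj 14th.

First reduce the compound major fourteenth to its simple form, a major seventh.
The rule of nine gives the new number: 9 − 7 = 2, so a seventh becomes a second.
And major becomes minor under inversion, so we get a minor second.

m2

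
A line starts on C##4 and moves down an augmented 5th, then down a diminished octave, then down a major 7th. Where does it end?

An augmented fifth down from C##4 is F#3.
Down a diminished octave from F#3: F##2 (11 semitones down).
Down a major seventh from F##2: G#1 (11 semitones down).

G#1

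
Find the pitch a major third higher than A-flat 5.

C 6

Three letter names up from A: C.
A major third is 4 semitones; 4 semitones up from Ab5 gives C6.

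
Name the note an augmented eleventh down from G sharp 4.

Four letters down from G (plus an octave) reaches D.
An augmented eleventh spans 18 semitones, so from G#4 the target pitch is D3.

D 3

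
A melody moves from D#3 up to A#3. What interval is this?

D to A spans five letter names (D-E-F-G-A): a fifth.
Counting semitones, D#3→A#3 is 7, which is the perfect fifth.

perfect 5th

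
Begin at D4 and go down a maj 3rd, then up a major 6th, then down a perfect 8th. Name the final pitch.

Down a major third from D4: Bb3 (4 semitones down).
Bb3 up a major sixth → G4 (9 semitones).
Down a perfect octave from G4: G3 (12 semitones down).

G3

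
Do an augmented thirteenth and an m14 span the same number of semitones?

Yes

Both span 22 semitones: an augmented thirteenth and a minor fourteenth are the same chromatic distance.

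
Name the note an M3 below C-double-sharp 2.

The third takes the letter from C down to A.
A major third spans 4 semitones, so from C##2 the target pitch is A#1.

A-sharp 1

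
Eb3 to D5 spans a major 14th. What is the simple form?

Each octave removed subtracts seven from the number: 14 − 7 = 7.
So a major fourteenth is an octave plus a major seventh. The quality is unchanged.

major seventh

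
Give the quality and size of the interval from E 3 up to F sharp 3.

E to F spans two letter names (E-F), so the interval is some kind of second.
The major second spans 2 semitones, and E3 to F#3 is exactly 2 semitones — so this is a major second.

major second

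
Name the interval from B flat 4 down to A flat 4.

Descending from Bb4 to Ab4 is the same interval as ascending Ab4 to Bb4.
A to B spans two letter names (A-B): a second.
The major second spans 2 semitones, and Ab4 to Bb4 is exactly 2 semitones — so this is a major second.

M2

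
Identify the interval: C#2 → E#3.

C to E spans three letter names (C-D-E), plus an octave — that makes it a tenth of some quality.
The major tenth spans 16 semitones, and C#2 to E#3 is exactly 16 semitones — so this is a major tenth.
(Equivalently, a compound major third: a major third plus an octave.)

major 10th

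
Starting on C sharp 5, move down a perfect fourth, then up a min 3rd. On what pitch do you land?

A perfect fourth down from C#5 is G#4.
G#4 up a minor third → B4 (3 semitones).

B 4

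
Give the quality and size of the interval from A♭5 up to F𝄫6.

A to F spans six letter names (A-B-C-D-E-F) — that makes it a sixth of some quality.
A major sixth would be 9 semitones; Ab5 to Fbb6 is 7, two semitones narrower, so the interval is diminished.

d6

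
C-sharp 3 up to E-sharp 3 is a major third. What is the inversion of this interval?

minor sixth

Interval numbers invert to sum to nine: 3 + 6 = 9, so a third inverts to a sixth.
The quality also flips — major becomes minor — giving a minor sixth.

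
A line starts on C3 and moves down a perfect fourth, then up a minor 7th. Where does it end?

F3

C3 down a perfect fourth → G2 (5 semitones).
Up a minor seventh from G2: F3 (10 semitones up).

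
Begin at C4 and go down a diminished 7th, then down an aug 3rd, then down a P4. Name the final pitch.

Down a diminished seventh from C4: D#3 (9 semitones down).
Down an augmented third from D#3: Bb2 (5 semitones down).
A perfect fourth down from Bb2 is F2.

F2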